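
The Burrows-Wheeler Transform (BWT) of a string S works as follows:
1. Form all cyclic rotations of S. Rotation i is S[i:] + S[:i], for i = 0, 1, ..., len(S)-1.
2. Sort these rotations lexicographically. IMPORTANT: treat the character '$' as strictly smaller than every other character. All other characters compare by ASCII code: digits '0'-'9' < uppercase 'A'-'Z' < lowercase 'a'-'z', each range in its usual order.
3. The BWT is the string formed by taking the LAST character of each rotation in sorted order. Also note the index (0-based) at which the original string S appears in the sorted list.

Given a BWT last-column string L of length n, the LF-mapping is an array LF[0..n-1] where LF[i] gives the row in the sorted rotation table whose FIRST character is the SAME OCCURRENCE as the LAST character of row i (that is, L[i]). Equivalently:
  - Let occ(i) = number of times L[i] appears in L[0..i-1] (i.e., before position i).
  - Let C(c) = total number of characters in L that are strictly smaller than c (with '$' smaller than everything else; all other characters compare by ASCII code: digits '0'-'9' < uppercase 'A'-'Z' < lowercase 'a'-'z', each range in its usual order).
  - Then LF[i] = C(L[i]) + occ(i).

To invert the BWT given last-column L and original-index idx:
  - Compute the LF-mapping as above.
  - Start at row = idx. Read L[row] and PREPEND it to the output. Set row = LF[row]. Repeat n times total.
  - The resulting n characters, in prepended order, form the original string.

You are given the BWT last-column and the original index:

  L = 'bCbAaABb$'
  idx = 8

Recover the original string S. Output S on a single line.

Answer: bbAaCABb$

Derivation:
LF mapping: 6 4 7 1 5 2 3 8 0
Walk LF starting at row 8, prepending L[row]:
  step 1: row=8, L[8]='$', prepend. Next row=LF[8]=0
  step 2: row=0, L[0]='b', prepend. Next row=LF[0]=6
  step 3: row=6, L[6]='B', prepend. Next row=LF[6]=3
  step 4: row=3, L[3]='A', prepend. Next row=LF[3]=1
  step 5: row=1, L[1]='C', prepend. Next row=LF[1]=4
  step 6: row=4, L[4]='a', prepend. Next row=LF[4]=5
  step 7: row=5, L[5]='A', prepend. Next row=LF[5]=2
  step 8: row=2, L[2]='b', prepend. Next row=LF[2]=7
  step 9: row=7, L[7]='b', prepend. Next row=LF[7]=8
Reversed output: bbAaCABb$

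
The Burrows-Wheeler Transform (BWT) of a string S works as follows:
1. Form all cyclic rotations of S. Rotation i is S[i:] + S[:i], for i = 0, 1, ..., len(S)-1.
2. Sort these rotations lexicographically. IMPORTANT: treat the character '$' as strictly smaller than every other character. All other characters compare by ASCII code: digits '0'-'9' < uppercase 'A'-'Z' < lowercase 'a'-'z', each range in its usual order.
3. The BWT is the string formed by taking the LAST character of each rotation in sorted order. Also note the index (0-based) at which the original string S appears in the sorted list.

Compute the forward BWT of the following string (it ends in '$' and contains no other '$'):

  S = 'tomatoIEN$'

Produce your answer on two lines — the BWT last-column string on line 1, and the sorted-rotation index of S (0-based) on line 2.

Answer: NIoEmotta$
9

Derivation:
All 10 rotations (rotation i = S[i:]+S[:i]):
  rot[0] = tomatoIEN$
  rot[1] = omatoIEN$t
  rot[2] = matoIEN$to
  rot[3] = atoIEN$tom
  rot[4] = toIEN$toma
  rot[5] = oIEN$tomat
  rot[6] = IEN$tomato
  rot[7] = EN$tomatoI
  rot[8] = N$tomatoIE
  rot[9] = $tomatoIEN
Sorted (with $ < everything):
  sorted[0] = $tomatoIEN  (last char: 'N')
  sorted[1] = EN$tomatoI  (last char: 'I')
  sorted[2] = IEN$tomato  (last char: 'o')
  sorted[3] = N$tomatoIE  (last char: 'E')
  sorted[4] = atoIEN$tom  (last char: 'm')
  sorted[5] = matoIEN$to  (last char: 'o')
  sorted[6] = oIEN$tomat  (last char: 't')
  sorted[7] = omatoIEN$t  (last char: 't')
  sorted[8] = toIEN$toma  (last char: 'a')
  sorted[9] = tomatoIEN$  (last char: '$')
Last column: NIoEmotta$
Original string S is at sorted index 9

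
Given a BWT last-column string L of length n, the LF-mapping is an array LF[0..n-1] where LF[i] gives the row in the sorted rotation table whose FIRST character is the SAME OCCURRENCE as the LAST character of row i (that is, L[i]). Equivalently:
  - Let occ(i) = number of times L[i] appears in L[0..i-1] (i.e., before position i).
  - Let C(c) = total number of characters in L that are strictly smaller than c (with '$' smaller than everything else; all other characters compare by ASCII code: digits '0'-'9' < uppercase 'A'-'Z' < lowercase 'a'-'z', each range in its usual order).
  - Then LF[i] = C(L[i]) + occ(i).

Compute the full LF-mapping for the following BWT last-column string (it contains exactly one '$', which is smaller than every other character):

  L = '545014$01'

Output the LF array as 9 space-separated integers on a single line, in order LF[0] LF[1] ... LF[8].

Char counts: '$':1, '0':2, '1':2, '4':2, '5':2
C (first-col start): C('$')=0, C('0')=1, C('1')=3, C('4')=5, C('5')=7
L[0]='5': occ=0, LF[0]=C('5')+0=7+0=7
L[1]='4': occ=0, LF[1]=C('4')+0=5+0=5
L[2]='5': occ=1, LF[2]=C('5')+1=7+1=8
L[3]='0': occ=0, LF[3]=C('0')+0=1+0=1
L[4]='1': occ=0, LF[4]=C('1')+0=3+0=3
L[5]='4': occ=1, LF[5]=C('4')+1=5+1=6
L[6]='$': occ=0, LF[6]=C('$')+0=0+0=0
L[7]='0': occ=1, LF[7]=C('0')+1=1+1=2
L[8]='1': occ=1, LF[8]=C('1')+1=3+1=4

Answer: 7 5 8 1 3 6 0 2 4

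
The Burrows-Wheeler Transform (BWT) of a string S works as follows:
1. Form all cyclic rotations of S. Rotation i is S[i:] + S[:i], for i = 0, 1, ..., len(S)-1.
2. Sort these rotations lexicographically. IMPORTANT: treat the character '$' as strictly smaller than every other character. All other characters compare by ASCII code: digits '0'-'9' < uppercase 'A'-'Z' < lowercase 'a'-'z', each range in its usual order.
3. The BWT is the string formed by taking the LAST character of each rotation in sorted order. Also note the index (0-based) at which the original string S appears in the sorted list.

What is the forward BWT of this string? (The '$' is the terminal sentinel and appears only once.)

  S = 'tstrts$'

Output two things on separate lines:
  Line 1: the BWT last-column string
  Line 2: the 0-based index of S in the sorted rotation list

All 7 rotations (rotation i = S[i:]+S[:i]):
  rot[0] = tstrts$
  rot[1] = strts$t
  rot[2] = trts$ts
  rot[3] = rts$tst
  rot[4] = ts$tstr
  rot[5] = s$tstrt
  rot[6] = $tstrts
Sorted (with $ < everything):
  sorted[0] = $tstrts  (last char: 's')
  sorted[1] = rts$tst  (last char: 't')
  sorted[2] = s$tstrt  (last char: 't')
  sorted[3] = strts$t  (last char: 't')
  sorted[4] = trts$ts  (last char: 's')
  sorted[5] = ts$tstr  (last char: 'r')
  sorted[6] = tstrts$  (last char: '$')
Last column: stttsr$
Original string S is at sorted index 6

Answer: stttsr$
6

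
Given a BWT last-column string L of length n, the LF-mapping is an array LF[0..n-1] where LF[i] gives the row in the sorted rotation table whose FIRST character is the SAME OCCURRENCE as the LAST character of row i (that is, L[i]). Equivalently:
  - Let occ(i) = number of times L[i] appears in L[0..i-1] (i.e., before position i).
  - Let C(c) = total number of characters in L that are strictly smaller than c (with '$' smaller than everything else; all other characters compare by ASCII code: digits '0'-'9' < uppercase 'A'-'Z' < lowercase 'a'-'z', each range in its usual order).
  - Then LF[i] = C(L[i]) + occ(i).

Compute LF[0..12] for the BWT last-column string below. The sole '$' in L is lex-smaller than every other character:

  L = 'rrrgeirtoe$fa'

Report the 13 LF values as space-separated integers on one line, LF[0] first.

Char counts: '$':1, 'a':1, 'e':2, 'f':1, 'g':1, 'i':1, 'o':1, 'r':4, 't':1
C (first-col start): C('$')=0, C('a')=1, C('e')=2, C('f')=4, C('g')=5, C('i')=6, C('o')=7, C('r')=8, C('t')=12
L[0]='r': occ=0, LF[0]=C('r')+0=8+0=8
L[1]='r': occ=1, LF[1]=C('r')+1=8+1=9
L[2]='r': occ=2, LF[2]=C('r')+2=8+2=10
L[3]='g': occ=0, LF[3]=C('g')+0=5+0=5
L[4]='e': occ=0, LF[4]=C('e')+0=2+0=2
L[5]='i': occ=0, LF[5]=C('i')+0=6+0=6
L[6]='r': occ=3, LF[6]=C('r')+3=8+3=11
L[7]='t': occ=0, LF[7]=C('t')+0=12+0=12
L[8]='o': occ=0, LF[8]=C('o')+0=7+0=7
L[9]='e': occ=1, LF[9]=C('e')+1=2+1=3
L[10]='$': occ=0, LF[10]=C('$')+0=0+0=0
L[11]='f': occ=0, LF[11]=C('f')+0=4+0=4
L[12]='a': occ=0, LF[12]=C('a')+0=1+0=1

Answer: 8 9 10 5 2 6 11 12 7 3 0 4 1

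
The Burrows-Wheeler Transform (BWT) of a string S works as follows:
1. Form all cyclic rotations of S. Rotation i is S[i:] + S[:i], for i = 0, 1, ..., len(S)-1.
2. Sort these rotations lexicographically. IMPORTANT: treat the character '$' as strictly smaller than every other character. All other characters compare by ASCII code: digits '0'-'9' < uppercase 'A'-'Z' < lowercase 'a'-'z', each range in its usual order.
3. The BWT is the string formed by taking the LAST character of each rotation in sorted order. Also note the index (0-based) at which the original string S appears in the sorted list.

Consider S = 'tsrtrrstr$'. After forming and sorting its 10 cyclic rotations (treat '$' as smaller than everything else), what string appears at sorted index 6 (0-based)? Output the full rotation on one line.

Answer: str$tsrtrr

Derivation:
All 10 rotations (rotation i = S[i:]+S[:i]):
  rot[0] = tsrtrrstr$
  rot[1] = srtrrstr$t
  rot[2] = rtrrstr$ts
  rot[3] = trrstr$tsr
  rot[4] = rrstr$tsrt
  rot[5] = rstr$tsrtr
  rot[6] = str$tsrtrr
  rot[7] = tr$tsrtrrs
  rot[8] = r$tsrtrrst
  rot[9] = $tsrtrrstr
Sorted (with $ < everything):
  sorted[0] = $tsrtrrstr
  sorted[1] = r$tsrtrrst
  sorted[2] = rrstr$tsrt
  sorted[3] = rstr$tsrtr
  sorted[4] = rtrrstr$ts
  sorted[5] = srtrrstr$t
  sorted[6] = str$tsrtrr
  sorted[7] = tr$tsrtrrs
  sorted[8] = trrstr$tsr
  sorted[9] = tsrtrrstr$
sorted[6] = str$tsrtrr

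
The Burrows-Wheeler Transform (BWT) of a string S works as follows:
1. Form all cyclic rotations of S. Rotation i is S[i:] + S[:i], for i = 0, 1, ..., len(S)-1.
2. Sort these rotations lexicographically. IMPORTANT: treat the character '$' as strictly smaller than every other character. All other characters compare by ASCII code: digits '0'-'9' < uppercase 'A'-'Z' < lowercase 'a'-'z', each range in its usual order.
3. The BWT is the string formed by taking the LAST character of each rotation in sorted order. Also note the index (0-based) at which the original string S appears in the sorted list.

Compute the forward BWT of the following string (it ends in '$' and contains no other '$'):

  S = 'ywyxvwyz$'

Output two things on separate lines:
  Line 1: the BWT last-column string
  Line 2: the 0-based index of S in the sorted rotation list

Answer: zxyvy$wwy
5

Derivation:
All 9 rotations (rotation i = S[i:]+S[:i]):
  rot[0] = ywyxvwyz$
  rot[1] = wyxvwyz$y
  rot[2] = yxvwyz$yw
  rot[3] = xvwyz$ywy
  rot[4] = vwyz$ywyx
  rot[5] = wyz$ywyxv
  rot[6] = yz$ywyxvw
  rot[7] = z$ywyxvwy
  rot[8] = $ywyxvwyz
Sorted (with $ < everything):
  sorted[0] = $ywyxvwyz  (last char: 'z')
  sorted[1] = vwyz$ywyx  (last char: 'x')
  sorted[2] = wyxvwyz$y  (last char: 'y')
  sorted[3] = wyz$ywyxv  (last char: 'v')
  sorted[4] = xvwyz$ywy  (last char: 'y')
  sorted[5] = ywyxvwyz$  (last char: '$')
  sorted[6] = yxvwyz$yw  (last char: 'w')
  sorted[7] = yz$ywyxvw  (last char: 'w')
  sorted[8] = z$ywyxvwy  (last char: 'y')
Last column: zxyvy$wwy
Original string S is at sorted index 5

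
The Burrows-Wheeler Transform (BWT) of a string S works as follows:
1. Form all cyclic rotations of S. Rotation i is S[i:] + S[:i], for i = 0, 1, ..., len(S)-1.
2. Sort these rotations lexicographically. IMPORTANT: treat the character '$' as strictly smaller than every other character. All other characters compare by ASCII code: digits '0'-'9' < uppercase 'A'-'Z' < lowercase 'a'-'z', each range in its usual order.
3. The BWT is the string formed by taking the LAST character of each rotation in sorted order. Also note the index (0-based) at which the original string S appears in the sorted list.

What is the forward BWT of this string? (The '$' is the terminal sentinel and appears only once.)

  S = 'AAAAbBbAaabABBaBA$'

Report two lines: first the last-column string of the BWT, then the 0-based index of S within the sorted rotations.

Answer: AB$AAbbAaABbBAaaBA
2

Derivation:
All 18 rotations (rotation i = S[i:]+S[:i]):
  rot[0] = AAAAbBbAaabABBaBA$
  rot[1] = AAAbBbAaabABBaBA$A
  rot[2] = AAbBbAaabABBaBA$AA
  rot[3] = AbBbAaabABBaBA$AAA
  rot[4] = bBbAaabABBaBA$AAAA
  rot[5] = BbAaabABBaBA$AAAAb
  rot[6] = bAaabABBaBA$AAAAbB
  rot[7] = AaabABBaBA$AAAAbBb
  rot[8] = aabABBaBA$AAAAbBbA
  rot[9] = abABBaBA$AAAAbBbAa
  rot[10] = bABBaBA$AAAAbBbAaa
  rot[11] = ABBaBA$AAAAbBbAaab
  rot[12] = BBaBA$AAAAbBbAaabA
  rot[13] = BaBA$AAAAbBbAaabAB
  rot[14] = aBA$AAAAbBbAaabABB
  rot[15] = BA$AAAAbBbAaabABBa
  rot[16] = A$AAAAbBbAaabABBaB
  rot[17] = $AAAAbBbAaabABBaBA
Sorted (with $ < everything):
  sorted[0] = $AAAAbBbAaabABBaBA  (last char: 'A')
  sorted[1] = A$AAAAbBbAaabABBaB  (last char: 'B')
  sorted[2] = AAAAbBbAaabABBaBA$  (last char: '$')
  sorted[3] = AAAbBbAaabABBaBA$A  (last char: 'A')
  sorted[4] = AAbBbAaabABBaBA$AA  (last char: 'A')
  sorted[5] = ABBaBA$AAAAbBbAaab  (last char: 'b')
  sorted[6] = AaabABBaBA$AAAAbBb  (last char: 'b')
  sorted[7] = AbBbAaabABBaBA$AAA  (last char: 'A')
  sorted[8] = BA$AAAAbBbAaabABBa  (last char: 'a')
  sorted[9] = BBaBA$AAAAbBbAaabA  (last char: 'A')
  sorted[10] = BaBA$AAAAbBbAaabAB  (last char: 'B')
  sorted[11] = BbAaabABBaBA$AAAAb  (last char: 'b')
  sorted[12] = aBA$AAAAbBbAaabABB  (last char: 'B')
  sorted[13] = aabABBaBA$AAAAbBbA  (last char: 'A')
  sorted[14] = abABBaBA$AAAAbBbAa  (last char: 'a')
  sorted[15] = bABBaBA$AAAAbBbAaa  (last char: 'a')
  sorted[16] = bAaabABBaBA$AAAAbB  (last char: 'B')
  sorted[17] = bBbAaabABBaBA$AAAA  (last char: 'A')
Last column: AB$AAbbAaABbBAaaBA
Original string S is at sorted index 2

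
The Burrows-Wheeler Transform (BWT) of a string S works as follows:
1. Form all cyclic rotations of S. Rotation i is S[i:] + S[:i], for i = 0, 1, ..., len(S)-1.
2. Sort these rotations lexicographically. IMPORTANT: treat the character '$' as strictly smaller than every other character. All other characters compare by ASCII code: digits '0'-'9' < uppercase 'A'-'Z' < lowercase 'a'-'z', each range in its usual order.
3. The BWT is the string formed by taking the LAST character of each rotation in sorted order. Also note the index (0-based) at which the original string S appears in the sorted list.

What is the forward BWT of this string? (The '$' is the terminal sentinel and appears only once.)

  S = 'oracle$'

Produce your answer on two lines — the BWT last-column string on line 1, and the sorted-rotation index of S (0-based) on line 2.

All 7 rotations (rotation i = S[i:]+S[:i]):
  rot[0] = oracle$
  rot[1] = racle$o
  rot[2] = acle$or
  rot[3] = cle$ora
  rot[4] = le$orac
  rot[5] = e$oracl
  rot[6] = $oracle
Sorted (with $ < everything):
  sorted[0] = $oracle  (last char: 'e')
  sorted[1] = acle$or  (last char: 'r')
  sorted[2] = cle$ora  (last char: 'a')
  sorted[3] = e$oracl  (last char: 'l')
  sorted[4] = le$orac  (last char: 'c')
  sorted[5] = oracle$  (last char: '$')
  sorted[6] = racle$o  (last char: 'o')
Last column: eralc$o
Original string S is at sorted index 5

Answer: eralc$o
5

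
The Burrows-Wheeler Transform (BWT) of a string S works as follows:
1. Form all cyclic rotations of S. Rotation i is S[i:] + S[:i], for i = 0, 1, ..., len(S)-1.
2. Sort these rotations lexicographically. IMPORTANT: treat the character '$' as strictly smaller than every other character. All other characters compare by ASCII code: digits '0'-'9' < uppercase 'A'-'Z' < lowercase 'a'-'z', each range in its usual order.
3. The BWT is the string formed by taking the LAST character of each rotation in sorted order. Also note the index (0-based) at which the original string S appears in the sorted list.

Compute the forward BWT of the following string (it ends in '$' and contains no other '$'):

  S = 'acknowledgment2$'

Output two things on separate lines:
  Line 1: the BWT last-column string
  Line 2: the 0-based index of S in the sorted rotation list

Answer: 2t$aelmdcwgkenno
2

Derivation:
All 16 rotations (rotation i = S[i:]+S[:i]):
  rot[0] = acknowledgment2$
  rot[1] = cknowledgment2$a
  rot[2] = knowledgment2$ac
  rot[3] = nowledgment2$ack
  rot[4] = owledgment2$ackn
  rot[5] = wledgment2$ackno
  rot[6] = ledgment2$acknow
  rot[7] = edgment2$acknowl
  rot[8] = dgment2$acknowle
  rot[9] = gment2$acknowled
  rot[10] = ment2$acknowledg
  rot[11] = ent2$acknowledgm
  rot[12] = nt2$acknowledgme
  rot[13] = t2$acknowledgmen
  rot[14] = 2$acknowledgment
  rot[15] = $acknowledgment2
Sorted (with $ < everything):
  sorted[0] = $acknowledgment2  (last char: '2')
  sorted[1] = 2$acknowledgment  (last char: 't')
  sorted[2] = acknowledgment2$  (last char: '$')
  sorted[3] = cknowledgment2$a  (last char: 'a')
  sorted[4] = dgment2$acknowle  (last char: 'e')
  sorted[5] = edgment2$acknowl  (last char: 'l')
  sorted[6] = ent2$acknowledgm  (last char: 'm')
  sorted[7] = gment2$acknowled  (last char: 'd')
  sorted[8] = knowledgment2$ac  (last char: 'c')
  sorted[9] = ledgment2$acknow  (last char: 'w')
  sorted[10] = ment2$acknowledg  (last char: 'g')
  sorted[11] = nowledgment2$ack  (last char: 'k')
  sorted[12] = nt2$acknowledgme  (last char: 'e')
  sorted[13] = owledgment2$ackn  (last char: 'n')
  sorted[14] = t2$acknowledgmen  (last char: 'n')
  sorted[15] = wledgment2$ackno  (last char: 'o')
Last column: 2t$aelmdcwgkenno
Original string S is at sorted index 2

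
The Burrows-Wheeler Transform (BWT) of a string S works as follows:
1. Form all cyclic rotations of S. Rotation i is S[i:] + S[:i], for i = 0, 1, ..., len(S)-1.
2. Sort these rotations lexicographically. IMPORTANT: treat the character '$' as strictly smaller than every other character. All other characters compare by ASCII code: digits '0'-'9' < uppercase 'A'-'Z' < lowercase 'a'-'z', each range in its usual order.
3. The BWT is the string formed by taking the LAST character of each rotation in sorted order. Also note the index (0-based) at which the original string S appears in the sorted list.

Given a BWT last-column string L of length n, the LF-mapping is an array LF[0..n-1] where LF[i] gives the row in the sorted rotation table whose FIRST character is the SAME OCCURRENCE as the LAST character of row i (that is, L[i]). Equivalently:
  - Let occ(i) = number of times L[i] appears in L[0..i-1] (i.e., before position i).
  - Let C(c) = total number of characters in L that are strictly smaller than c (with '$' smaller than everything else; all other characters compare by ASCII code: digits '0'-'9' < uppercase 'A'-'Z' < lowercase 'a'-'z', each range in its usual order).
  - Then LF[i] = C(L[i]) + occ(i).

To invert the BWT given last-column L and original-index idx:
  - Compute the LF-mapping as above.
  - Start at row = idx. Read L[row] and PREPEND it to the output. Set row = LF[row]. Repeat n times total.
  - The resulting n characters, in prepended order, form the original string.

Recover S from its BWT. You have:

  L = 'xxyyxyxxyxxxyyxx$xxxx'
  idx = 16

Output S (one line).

Answer: yxxxxxyxyxyxxyxxxyxx$

Derivation:
LF mapping: 1 2 15 16 3 17 4 5 18 6 7 8 19 20 9 10 0 11 12 13 14
Walk LF starting at row 16, prepending L[row]:
  step 1: row=16, L[16]='$', prepend. Next row=LF[16]=0
  step 2: row=0, L[0]='x', prepend. Next row=LF[0]=1
  step 3: row=1, L[1]='x', prepend. Next row=LF[1]=2
  step 4: row=2, L[2]='y', prepend. Next row=LF[2]=15
  step 5: row=15, L[15]='x', prepend. Next row=LF[15]=10
  step 6: row=10, L[10]='x', prepend. Next row=LF[10]=7
  step 7: row=7, L[7]='x', prepend. Next row=LF[7]=5
  step 8: row=5, L[5]='y', prepend. Next row=LF[5]=17
  step 9: row=17, L[17]='x', prepend. Next row=LF[17]=11
  step 10: row=11, L[11]='x', prepend. Next row=LF[11]=8
  step 11: row=8, L[8]='y', prepend. Next row=LF[8]=18
  step 12: row=18, L[18]='x', prepend. Next row=LF[18]=12
  step 13: row=12, L[12]='y', prepend. Next row=LF[12]=19
  step 14: row=19, L[19]='x', prepend. Next row=LF[19]=13
  step 15: row=13, L[13]='y', prepend. Next row=LF[13]=20
  step 16: row=20, L[20]='x', prepend. Next row=LF[20]=14
  step 17: row=14, L[14]='x', prepend. Next row=LF[14]=9
  step 18: row=9, L[9]='x', prepend. Next row=LF[9]=6
  step 19: row=6, L[6]='x', prepend. Next row=LF[6]=4
  step 20: row=4, L[4]='x', prepend. Next row=LF[4]=3
  step 21: row=3, L[3]='y', prepend. Next row=LF[3]=16
Reversed output: yxxxxxyxyxyxxyxxxyxx$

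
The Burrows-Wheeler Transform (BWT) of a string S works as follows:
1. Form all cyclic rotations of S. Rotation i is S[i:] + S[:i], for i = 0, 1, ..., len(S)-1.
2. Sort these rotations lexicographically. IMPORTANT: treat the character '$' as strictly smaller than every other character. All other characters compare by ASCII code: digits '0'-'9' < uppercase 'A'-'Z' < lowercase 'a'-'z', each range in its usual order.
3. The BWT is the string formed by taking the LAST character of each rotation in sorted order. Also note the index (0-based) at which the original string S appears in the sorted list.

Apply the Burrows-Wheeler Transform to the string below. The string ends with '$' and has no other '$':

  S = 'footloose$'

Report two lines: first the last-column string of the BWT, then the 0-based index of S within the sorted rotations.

All 10 rotations (rotation i = S[i:]+S[:i]):
  rot[0] = footloose$
  rot[1] = ootloose$f
  rot[2] = otloose$fo
  rot[3] = tloose$foo
  rot[4] = loose$foot
  rot[5] = oose$footl
  rot[6] = ose$footlo
  rot[7] = se$footloo
  rot[8] = e$footloos
  rot[9] = $footloose
Sorted (with $ < everything):
  sorted[0] = $footloose  (last char: 'e')
  sorted[1] = e$footloos  (last char: 's')
  sorted[2] = footloose$  (last char: '$')
  sorted[3] = loose$foot  (last char: 't')
  sorted[4] = oose$footl  (last char: 'l')
  sorted[5] = ootloose$f  (last char: 'f')
  sorted[6] = ose$footlo  (last char: 'o')
  sorted[7] = otloose$fo  (last char: 'o')
  sorted[8] = se$footloo  (last char: 'o')
  sorted[9] = tloose$foo  (last char: 'o')
Last column: es$tlfoooo
Original string S is at sorted index 2

Answer: es$tlfoooo
2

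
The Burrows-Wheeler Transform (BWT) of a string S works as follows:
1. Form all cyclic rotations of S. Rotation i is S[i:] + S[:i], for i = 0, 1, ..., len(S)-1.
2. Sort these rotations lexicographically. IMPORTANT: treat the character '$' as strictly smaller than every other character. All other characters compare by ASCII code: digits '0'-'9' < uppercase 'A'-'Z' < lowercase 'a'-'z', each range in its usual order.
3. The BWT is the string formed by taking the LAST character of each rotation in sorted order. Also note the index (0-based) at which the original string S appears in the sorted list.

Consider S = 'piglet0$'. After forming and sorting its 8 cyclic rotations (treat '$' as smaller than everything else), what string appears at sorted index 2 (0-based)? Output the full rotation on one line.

All 8 rotations (rotation i = S[i:]+S[:i]):
  rot[0] = piglet0$
  rot[1] = iglet0$p
  rot[2] = glet0$pi
  rot[3] = let0$pig
  rot[4] = et0$pigl
  rot[5] = t0$pigle
  rot[6] = 0$piglet
  rot[7] = $piglet0
Sorted (with $ < everything):
  sorted[0] = $piglet0
  sorted[1] = 0$piglet
  sorted[2] = et0$pigl
  sorted[3] = glet0$pi
  sorted[4] = iglet0$p
  sorted[5] = let0$pig
  sorted[6] = piglet0$
  sorted[7] = t0$pigle
sorted[2] = et0$pigl

Answer: et0$pigl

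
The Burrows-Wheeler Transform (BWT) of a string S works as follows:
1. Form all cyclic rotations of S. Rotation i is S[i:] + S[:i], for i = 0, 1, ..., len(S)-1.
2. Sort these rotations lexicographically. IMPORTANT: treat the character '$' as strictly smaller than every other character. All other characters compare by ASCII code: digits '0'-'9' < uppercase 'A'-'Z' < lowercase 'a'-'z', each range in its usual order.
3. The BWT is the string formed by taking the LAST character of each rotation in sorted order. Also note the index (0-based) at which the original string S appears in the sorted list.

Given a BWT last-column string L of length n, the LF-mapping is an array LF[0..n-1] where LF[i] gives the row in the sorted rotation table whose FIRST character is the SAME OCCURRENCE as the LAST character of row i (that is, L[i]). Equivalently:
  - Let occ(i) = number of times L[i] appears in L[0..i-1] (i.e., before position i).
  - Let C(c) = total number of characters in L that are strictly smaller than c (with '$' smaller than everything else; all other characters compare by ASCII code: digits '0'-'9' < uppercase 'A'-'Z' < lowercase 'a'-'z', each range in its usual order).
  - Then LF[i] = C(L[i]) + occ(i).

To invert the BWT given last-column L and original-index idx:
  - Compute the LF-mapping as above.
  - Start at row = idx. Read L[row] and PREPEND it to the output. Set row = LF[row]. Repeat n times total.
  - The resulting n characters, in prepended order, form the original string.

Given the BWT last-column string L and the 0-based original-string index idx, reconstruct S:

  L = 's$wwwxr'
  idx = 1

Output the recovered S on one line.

Answer: rxwwws$

Derivation:
LF mapping: 2 0 3 4 5 6 1
Walk LF starting at row 1, prepending L[row]:
  step 1: row=1, L[1]='$', prepend. Next row=LF[1]=0
  step 2: row=0, L[0]='s', prepend. Next row=LF[0]=2
  step 3: row=2, L[2]='w', prepend. Next row=LF[2]=3
  step 4: row=3, L[3]='w', prepend. Next row=LF[3]=4
  step 5: row=4, L[4]='w', prepend. Next row=LF[4]=5
  step 6: row=5, L[5]='x', prepend. Next row=LF[5]=6
  step 7: row=6, L[6]='r', prepend. Next row=LF[6]=1
Reversed output: rxwwws$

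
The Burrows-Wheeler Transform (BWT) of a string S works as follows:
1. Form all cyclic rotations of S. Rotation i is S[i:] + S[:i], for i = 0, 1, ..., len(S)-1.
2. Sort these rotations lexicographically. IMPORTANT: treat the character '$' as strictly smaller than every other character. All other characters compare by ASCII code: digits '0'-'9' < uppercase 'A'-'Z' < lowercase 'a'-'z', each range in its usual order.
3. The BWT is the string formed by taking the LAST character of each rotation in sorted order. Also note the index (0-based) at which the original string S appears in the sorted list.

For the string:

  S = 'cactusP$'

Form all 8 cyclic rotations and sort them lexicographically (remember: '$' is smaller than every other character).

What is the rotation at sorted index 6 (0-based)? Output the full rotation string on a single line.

All 8 rotations (rotation i = S[i:]+S[:i]):
  rot[0] = cactusP$
  rot[1] = actusP$c
  rot[2] = ctusP$ca
  rot[3] = tusP$cac
  rot[4] = usP$cact
  rot[5] = sP$cactu
  rot[6] = P$cactus
  rot[7] = $cactusP
Sorted (with $ < everything):
  sorted[0] = $cactusP
  sorted[1] = P$cactus
  sorted[2] = actusP$c
  sorted[3] = cactusP$
  sorted[4] = ctusP$ca
  sorted[5] = sP$cactu
  sorted[6] = tusP$cac
  sorted[7] = usP$cact
sorted[6] = tusP$cac

Answer: tusP$cac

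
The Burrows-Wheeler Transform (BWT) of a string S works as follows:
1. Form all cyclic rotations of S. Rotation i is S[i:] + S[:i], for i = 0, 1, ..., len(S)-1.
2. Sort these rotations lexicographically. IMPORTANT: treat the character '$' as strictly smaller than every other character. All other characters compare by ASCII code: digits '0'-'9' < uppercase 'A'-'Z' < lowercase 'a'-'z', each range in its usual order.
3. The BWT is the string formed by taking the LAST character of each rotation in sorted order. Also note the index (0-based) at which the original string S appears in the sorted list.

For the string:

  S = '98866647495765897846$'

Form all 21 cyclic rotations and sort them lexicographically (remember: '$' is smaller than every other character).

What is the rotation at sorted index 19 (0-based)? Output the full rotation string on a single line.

All 21 rotations (rotation i = S[i:]+S[:i]):
  rot[0] = 98866647495765897846$
  rot[1] = 8866647495765897846$9
  rot[2] = 866647495765897846$98
  rot[3] = 66647495765897846$988
  rot[4] = 6647495765897846$9886
  rot[5] = 647495765897846$98866
  rot[6] = 47495765897846$988666
  rot[7] = 7495765897846$9886664
  rot[8] = 495765897846$98866647
  rot[9] = 95765897846$988666474
  rot[10] = 5765897846$9886664749
  rot[11] = 765897846$98866647495
  rot[12] = 65897846$988666474957
  rot[13] = 5897846$9886664749576
  rot[14] = 897846$98866647495765
  rot[15] = 97846$988666474957658
  rot[16] = 7846$9886664749576589
  rot[17] = 846$98866647495765897
  rot[18] = 46$988666474957658978
  rot[19] = 6$9886664749576589784
  rot[20] = $98866647495765897846
Sorted (with $ < everything):
  sorted[0] = $98866647495765897846
  sorted[1] = 46$988666474957658978
  sorted[2] = 47495765897846$988666
  sorted[3] = 495765897846$98866647
  sorted[4] = 5765897846$9886664749
  sorted[5] = 5897846$9886664749576
  sorted[6] = 6$9886664749576589784
  sorted[7] = 647495765897846$98866
  sorted[8] = 65897846$988666474957
  sorted[9] = 6647495765897846$9886
  sorted[10] = 66647495765897846$988
  sorted[11] = 7495765897846$9886664
  sorted[12] = 765897846$98866647495
  sorted[13] = 7846$9886664749576589
  sorted[14] = 846$98866647495765897
  sorted[15] = 866647495765897846$98
  sorted[16] = 8866647495765897846$9
  sorted[17] = 897846$98866647495765
  sorted[18] = 95765897846$988666474
  sorted[19] = 97846$988666474957658
  sorted[20] = 98866647495765897846$
sorted[19] = 97846$988666474957658

Answer: 97846$988666474957658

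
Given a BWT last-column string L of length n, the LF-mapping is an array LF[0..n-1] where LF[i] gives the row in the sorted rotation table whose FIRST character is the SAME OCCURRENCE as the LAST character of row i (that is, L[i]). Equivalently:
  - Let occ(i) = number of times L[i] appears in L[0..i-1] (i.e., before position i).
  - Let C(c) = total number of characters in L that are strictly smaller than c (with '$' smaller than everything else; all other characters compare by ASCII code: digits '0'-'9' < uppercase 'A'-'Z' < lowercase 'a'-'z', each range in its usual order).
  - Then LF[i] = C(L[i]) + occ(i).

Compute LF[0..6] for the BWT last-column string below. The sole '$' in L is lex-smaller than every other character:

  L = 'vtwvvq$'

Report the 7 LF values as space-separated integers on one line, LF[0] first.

Char counts: '$':1, 'q':1, 't':1, 'v':3, 'w':1
C (first-col start): C('$')=0, C('q')=1, C('t')=2, C('v')=3, C('w')=6
L[0]='v': occ=0, LF[0]=C('v')+0=3+0=3
L[1]='t': occ=0, LF[1]=C('t')+0=2+0=2
L[2]='w': occ=0, LF[2]=C('w')+0=6+0=6
L[3]='v': occ=1, LF[3]=C('v')+1=3+1=4
L[4]='v': occ=2, LF[4]=C('v')+2=3+2=5
L[5]='q': occ=0, LF[5]=C('q')+0=1+0=1
L[6]='$': occ=0, LF[6]=C('$')+0=0+0=0

Answer: 3 2 6 4 5 1 0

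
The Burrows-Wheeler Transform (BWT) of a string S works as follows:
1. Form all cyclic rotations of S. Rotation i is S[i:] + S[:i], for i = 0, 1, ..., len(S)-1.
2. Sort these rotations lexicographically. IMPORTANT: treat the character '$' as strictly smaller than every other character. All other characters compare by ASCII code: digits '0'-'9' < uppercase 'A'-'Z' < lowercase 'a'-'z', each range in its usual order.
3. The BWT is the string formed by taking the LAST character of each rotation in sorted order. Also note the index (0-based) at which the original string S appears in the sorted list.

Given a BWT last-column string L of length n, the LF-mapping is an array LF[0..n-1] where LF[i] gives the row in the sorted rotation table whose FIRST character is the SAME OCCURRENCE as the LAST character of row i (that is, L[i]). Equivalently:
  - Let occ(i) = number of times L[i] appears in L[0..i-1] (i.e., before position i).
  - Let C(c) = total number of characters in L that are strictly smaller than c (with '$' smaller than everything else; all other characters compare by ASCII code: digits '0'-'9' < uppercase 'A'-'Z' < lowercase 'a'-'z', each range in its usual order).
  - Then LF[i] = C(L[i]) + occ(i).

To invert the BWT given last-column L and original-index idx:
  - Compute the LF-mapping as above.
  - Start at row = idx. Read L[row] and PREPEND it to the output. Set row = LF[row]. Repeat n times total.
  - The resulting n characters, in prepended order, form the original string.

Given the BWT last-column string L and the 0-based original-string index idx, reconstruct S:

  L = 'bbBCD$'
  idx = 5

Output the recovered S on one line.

LF mapping: 4 5 1 2 3 0
Walk LF starting at row 5, prepending L[row]:
  step 1: row=5, L[5]='$', prepend. Next row=LF[5]=0
  step 2: row=0, L[0]='b', prepend. Next row=LF[0]=4
  step 3: row=4, L[4]='D', prepend. Next row=LF[4]=3
  step 4: row=3, L[3]='C', prepend. Next row=LF[3]=2
  step 5: row=2, L[2]='B', prepend. Next row=LF[2]=1
  step 6: row=1, L[1]='b', prepend. Next row=LF[1]=5
Reversed output: bBCDb$

Answer: bBCDb$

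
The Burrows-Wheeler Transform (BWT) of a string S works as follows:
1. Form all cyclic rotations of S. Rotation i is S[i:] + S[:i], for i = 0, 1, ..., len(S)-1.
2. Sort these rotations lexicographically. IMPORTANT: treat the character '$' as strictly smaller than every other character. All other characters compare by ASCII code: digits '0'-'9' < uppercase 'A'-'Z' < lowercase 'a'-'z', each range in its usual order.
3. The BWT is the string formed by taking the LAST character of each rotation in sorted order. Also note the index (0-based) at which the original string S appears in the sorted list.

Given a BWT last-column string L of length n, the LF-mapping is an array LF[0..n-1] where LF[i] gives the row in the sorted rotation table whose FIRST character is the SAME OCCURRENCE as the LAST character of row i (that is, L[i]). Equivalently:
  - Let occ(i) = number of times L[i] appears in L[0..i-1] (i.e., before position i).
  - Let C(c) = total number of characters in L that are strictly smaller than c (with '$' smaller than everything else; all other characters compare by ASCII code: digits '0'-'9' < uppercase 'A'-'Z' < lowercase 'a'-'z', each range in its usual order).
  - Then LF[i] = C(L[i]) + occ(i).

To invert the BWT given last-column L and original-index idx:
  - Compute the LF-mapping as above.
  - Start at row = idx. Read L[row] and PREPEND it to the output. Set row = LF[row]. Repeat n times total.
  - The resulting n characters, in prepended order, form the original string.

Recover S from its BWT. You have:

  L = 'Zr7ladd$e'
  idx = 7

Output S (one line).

Answer: ladder7Z$

Derivation:
LF mapping: 2 8 1 7 3 4 5 0 6
Walk LF starting at row 7, prepending L[row]:
  step 1: row=7, L[7]='$', prepend. Next row=LF[7]=0
  step 2: row=0, L[0]='Z', prepend. Next row=LF[0]=2
  step 3: row=2, L[2]='7', prepend. Next row=LF[2]=1
  step 4: row=1, L[1]='r', prepend. Next row=LF[1]=8
  step 5: row=8, L[8]='e', prepend. Next row=LF[8]=6
  step 6: row=6, L[6]='d', prepend. Next row=LF[6]=5
  step 7: row=5, L[5]='d', prepend. Next row=LF[5]=4
  step 8: row=4, L[4]='a', prepend. Next row=LF[4]=3
  step 9: row=3, L[3]='l', prepend. Next row=LF[3]=7
Reversed output: ladder7Z$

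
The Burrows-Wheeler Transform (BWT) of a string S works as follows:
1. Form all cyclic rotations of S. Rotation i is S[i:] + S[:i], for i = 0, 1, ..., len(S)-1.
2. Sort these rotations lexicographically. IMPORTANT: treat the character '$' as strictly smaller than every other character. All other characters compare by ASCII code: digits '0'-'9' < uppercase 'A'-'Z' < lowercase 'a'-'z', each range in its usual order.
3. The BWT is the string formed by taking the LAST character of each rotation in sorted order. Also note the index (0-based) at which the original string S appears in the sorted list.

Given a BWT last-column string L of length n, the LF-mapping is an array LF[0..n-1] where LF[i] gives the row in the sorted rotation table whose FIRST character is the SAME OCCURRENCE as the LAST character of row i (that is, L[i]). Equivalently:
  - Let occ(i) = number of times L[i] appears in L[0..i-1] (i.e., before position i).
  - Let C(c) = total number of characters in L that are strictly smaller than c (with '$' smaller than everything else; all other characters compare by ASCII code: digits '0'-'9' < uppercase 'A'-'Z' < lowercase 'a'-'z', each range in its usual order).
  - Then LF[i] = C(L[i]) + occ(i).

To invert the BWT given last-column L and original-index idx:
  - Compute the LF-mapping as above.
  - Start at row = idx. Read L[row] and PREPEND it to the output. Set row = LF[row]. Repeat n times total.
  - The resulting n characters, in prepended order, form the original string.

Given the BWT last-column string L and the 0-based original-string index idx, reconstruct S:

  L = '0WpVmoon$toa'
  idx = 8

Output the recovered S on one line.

LF mapping: 1 3 10 2 5 7 8 6 0 11 9 4
Walk LF starting at row 8, prepending L[row]:
  step 1: row=8, L[8]='$', prepend. Next row=LF[8]=0
  step 2: row=0, L[0]='0', prepend. Next row=LF[0]=1
  step 3: row=1, L[1]='W', prepend. Next row=LF[1]=3
  step 4: row=3, L[3]='V', prepend. Next row=LF[3]=2
  step 5: row=2, L[2]='p', prepend. Next row=LF[2]=10
  step 6: row=10, L[10]='o', prepend. Next row=LF[10]=9
  step 7: row=9, L[9]='t', prepend. Next row=LF[9]=11
  step 8: row=11, L[11]='a', prepend. Next row=LF[11]=4
  step 9: row=4, L[4]='m', prepend. Next row=LF[4]=5
  step 10: row=5, L[5]='o', prepend. Next row=LF[5]=7
  step 11: row=7, L[7]='n', prepend. Next row=LF[7]=6
  step 12: row=6, L[6]='o', prepend. Next row=LF[6]=8
Reversed output: onomatopVW0$

Answer: onomatopVW0$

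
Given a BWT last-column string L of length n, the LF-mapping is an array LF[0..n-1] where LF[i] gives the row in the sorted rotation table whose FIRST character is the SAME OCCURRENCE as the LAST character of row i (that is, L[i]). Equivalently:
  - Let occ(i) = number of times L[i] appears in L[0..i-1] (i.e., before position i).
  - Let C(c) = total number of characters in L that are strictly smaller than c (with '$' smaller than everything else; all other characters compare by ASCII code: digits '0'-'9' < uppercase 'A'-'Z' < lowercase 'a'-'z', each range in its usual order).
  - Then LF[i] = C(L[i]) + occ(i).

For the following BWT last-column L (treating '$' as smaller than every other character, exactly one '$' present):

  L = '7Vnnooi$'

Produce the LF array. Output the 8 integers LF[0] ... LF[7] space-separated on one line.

Char counts: '$':1, '7':1, 'V':1, 'i':1, 'n':2, 'o':2
C (first-col start): C('$')=0, C('7')=1, C('V')=2, C('i')=3, C('n')=4, C('o')=6
L[0]='7': occ=0, LF[0]=C('7')+0=1+0=1
L[1]='V': occ=0, LF[1]=C('V')+0=2+0=2
L[2]='n': occ=0, LF[2]=C('n')+0=4+0=4
L[3]='n': occ=1, LF[3]=C('n')+1=4+1=5
L[4]='o': occ=0, LF[4]=C('o')+0=6+0=6
L[5]='o': occ=1, LF[5]=C('o')+1=6+1=7
L[6]='i': occ=0, LF[6]=C('i')+0=3+0=3
L[7]='$': occ=0, LF[7]=C('$')+0=0+0=0

Answer: 1 2 4 5 6 7 3 0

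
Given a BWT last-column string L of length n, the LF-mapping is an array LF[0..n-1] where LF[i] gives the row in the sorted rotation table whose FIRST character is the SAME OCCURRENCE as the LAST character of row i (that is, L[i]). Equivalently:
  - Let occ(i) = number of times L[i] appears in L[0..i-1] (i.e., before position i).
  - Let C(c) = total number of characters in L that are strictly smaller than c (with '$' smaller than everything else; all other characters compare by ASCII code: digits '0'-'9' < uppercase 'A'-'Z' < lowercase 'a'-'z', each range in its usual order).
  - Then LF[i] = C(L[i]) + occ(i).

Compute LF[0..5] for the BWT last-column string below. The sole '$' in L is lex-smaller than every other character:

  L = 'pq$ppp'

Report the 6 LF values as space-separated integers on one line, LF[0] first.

Answer: 1 5 0 2 3 4

Derivation:
Char counts: '$':1, 'p':4, 'q':1
C (first-col start): C('$')=0, C('p')=1, C('q')=5
L[0]='p': occ=0, LF[0]=C('p')+0=1+0=1
L[1]='q': occ=0, LF[1]=C('q')+0=5+0=5
L[2]='$': occ=0, LF[2]=C('$')+0=0+0=0
L[3]='p': occ=1, LF[3]=C('p')+1=1+1=2
L[4]='p': occ=2, LF[4]=C('p')+2=1+2=3
L[5]='p': occ=3, LF[5]=C('p')+3=1+3=4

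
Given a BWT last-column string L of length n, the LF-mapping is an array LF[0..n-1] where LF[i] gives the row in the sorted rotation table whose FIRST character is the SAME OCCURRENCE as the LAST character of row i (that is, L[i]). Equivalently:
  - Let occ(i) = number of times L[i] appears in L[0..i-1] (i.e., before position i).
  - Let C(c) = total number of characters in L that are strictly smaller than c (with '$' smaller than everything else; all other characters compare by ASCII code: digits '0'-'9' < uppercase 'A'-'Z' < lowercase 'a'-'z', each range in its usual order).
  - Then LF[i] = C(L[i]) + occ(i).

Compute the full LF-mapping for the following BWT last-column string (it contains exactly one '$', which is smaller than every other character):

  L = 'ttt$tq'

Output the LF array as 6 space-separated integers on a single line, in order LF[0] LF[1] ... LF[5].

Answer: 2 3 4 0 5 1

Derivation:
Char counts: '$':1, 'q':1, 't':4
C (first-col start): C('$')=0, C('q')=1, C('t')=2
L[0]='t': occ=0, LF[0]=C('t')+0=2+0=2
L[1]='t': occ=1, LF[1]=C('t')+1=2+1=3
L[2]='t': occ=2, LF[2]=C('t')+2=2+2=4
L[3]='$': occ=0, LF[3]=C('$')+0=0+0=0
L[4]='t': occ=3, LF[4]=C('t')+3=2+3=5
L[5]='q': occ=0, LF[5]=C('q')+0=1+0=1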